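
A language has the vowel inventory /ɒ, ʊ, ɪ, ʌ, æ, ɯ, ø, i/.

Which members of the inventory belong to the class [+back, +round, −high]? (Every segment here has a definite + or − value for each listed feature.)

ɒ

Eliminate segments failing any feature: /ʊ/ is [+high]; /ɪ, æ, ø, i/ are [−back]; /ʌ, ɯ/ are [−round]. The remaining /ɒ/ satisfy [+back], [+round], [−high].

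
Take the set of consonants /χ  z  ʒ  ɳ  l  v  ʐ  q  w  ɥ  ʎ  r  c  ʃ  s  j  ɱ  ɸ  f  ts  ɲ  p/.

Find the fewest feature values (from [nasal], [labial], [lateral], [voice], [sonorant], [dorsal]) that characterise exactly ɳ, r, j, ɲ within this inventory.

Every target segment is [+sonorant], [−lateral], [−labial]; each remaining inventory member fails at least one of these. Each conjunct is needed — [−lateral, −labial] alone would also admit /χ, z, ʒ, ʐ, …/; [+sonorant, −labial] alone would also admit /l, ʎ/; [+sonorant, −lateral] alone would also admit /w, ɥ, ɱ/ — and no other combination of two listed features has exactly this extension, so three is the minimum.

[+sonorant, −lateral, −labial]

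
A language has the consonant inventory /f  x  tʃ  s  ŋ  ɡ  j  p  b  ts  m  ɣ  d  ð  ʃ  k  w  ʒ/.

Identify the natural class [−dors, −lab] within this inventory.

tʃ, s, ts, d, ð, ʃ, ʒ

Among the inventory, the [−dorsal] segments are /f, tʃ, s, p, b, ts, m, d, ð, ʃ, ʒ/.
Within that set, [−labial] leaves /tʃ, s, ts, d, ð, ʃ, ʒ/.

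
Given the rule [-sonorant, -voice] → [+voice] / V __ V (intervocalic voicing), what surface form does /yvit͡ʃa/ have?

[yvid͡ʒa]

Only /t͡ʃ/ occurs between two vowels (/i/ __ /a/) and matches the structural description. It is a voiceless postalveolar affricate, so [-sonorant, -voice] holds; changing it to [+voice] with all other features held fixed yields /d͡ʒ/ (voiced postalveolar affricate). No other segment meets both the structural description and the environment, so the output is [yvid͡ʒa].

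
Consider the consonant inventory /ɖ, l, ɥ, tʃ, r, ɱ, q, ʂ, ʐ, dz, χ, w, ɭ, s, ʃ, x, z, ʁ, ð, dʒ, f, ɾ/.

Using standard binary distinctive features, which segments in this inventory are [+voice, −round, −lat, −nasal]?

Eliminate segments failing any feature: /l, ɭ/ are [+lateral]; /ɥ, w/ are [+round]; /tʃ, q, ʂ, χ, s, ʃ, x, f/ are [−voice]; /ɱ/ is [+nasal]. The remaining /ɖ, r, ʐ, dz, z, ʁ, ð, dʒ, ɾ/ satisfy [+voice], [−round], [−lateral], [−nasal].

ɖ, r, ʐ, dz, z, ʁ, ð, dʒ, ɾ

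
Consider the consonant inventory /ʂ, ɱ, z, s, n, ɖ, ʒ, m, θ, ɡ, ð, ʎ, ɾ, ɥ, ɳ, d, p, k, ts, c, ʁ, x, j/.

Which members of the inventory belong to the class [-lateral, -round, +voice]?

ɱ, z, n, ɖ, ʒ, m, ɡ, ð, ɾ, ɳ, d, ʁ, j

Checking each segment against [-lateral], [-round], [+voice]: /ɱ/ (labiodental nasal), /z/ (voiced alveolar fricative), /n/ (alveolar nasal), /ɖ/ (voiced retroflex stop), /ʒ/ (voiced postalveolar fricative), /m/ (bilabial nasal), among others, satisfy every feature; every other segment in the inventory fails at least one.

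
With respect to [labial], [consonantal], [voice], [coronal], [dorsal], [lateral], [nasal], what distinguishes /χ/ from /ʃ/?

/χ/ is the voiceless uvular fricative and /ʃ/ is the voiceless postalveolar fricative. Both are [−labial], [+consonantal], [−voice], [−lateral], [−nasal]. /χ/ is [−coronal] while /ʃ/ is [+coronal]; /χ/ is [+dorsal] while /ʃ/ is [−dorsal], so the distinguishing features are [coronal], [dorsal].

[coronal], [dorsal]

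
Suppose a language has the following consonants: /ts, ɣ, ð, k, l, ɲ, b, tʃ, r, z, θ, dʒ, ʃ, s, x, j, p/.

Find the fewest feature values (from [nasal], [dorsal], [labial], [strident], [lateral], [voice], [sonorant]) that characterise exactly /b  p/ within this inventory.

/b, p/ are exactly the [+labial] segments in the inventory, so a single feature suffices.

[+labial]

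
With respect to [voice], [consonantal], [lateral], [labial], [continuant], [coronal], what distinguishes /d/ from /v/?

The two segments share [+voice], [+consonantal], [-lateral]. The only features from the list on which they differ: /d/ is [-continuant] while /v/ is [+continuant]; /d/ is [-labial] while /v/ is [+labial]; /d/ is [+coronal] while /v/ is [-coronal].

[continuant], [labial], [coronal]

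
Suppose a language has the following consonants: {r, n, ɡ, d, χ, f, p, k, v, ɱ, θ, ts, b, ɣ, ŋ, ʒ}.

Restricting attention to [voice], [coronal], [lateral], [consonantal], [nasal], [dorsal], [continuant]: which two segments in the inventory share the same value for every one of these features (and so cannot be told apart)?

On the given features, /ʒ/ and /r/ have an identical profile: [+voice], [+coronal], [-lateral], [+consonantal], [-nasal], [-dorsal], [+continuant]. No other two segments in the inventory coincide on all 7 features. (They do differ in [sonorant], [strident] and [anterior], which are not among the given features.)

ʒ, r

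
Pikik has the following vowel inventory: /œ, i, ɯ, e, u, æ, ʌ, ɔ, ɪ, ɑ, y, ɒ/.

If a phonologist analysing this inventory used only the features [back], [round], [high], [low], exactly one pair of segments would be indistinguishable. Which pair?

ɪ, i

On the given features, /ɪ/ and /i/ have an identical profile: [−back], [−round], [+high], [−low]. No other two segments in the inventory coincide on all 4 features. (They do differ in [tense], which is not among the given features.)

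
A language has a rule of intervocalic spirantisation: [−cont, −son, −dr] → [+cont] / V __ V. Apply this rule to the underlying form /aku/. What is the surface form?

Only /k/ occurs between two vowels (/a/ __ /u/) and matches the structural description. It is a voiceless velar stop, so [−cont, −son, −dr] holds; changing it to [+continuant] with all other features held fixed yields /x/ (voiceless velar fricative). No other segment meets both the structural description and the environment, so the output is [axu].

[axu]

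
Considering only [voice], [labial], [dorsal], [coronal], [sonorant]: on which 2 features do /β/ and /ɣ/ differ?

[labial], [dorsal]

The two segments share [+voice], [−coronal], [−sonorant]. The only features from the list on which they differ: /β/ is [+labial] while /ɣ/ is [−labial]; /β/ is [−dorsal] while /ɣ/ is [+dorsal].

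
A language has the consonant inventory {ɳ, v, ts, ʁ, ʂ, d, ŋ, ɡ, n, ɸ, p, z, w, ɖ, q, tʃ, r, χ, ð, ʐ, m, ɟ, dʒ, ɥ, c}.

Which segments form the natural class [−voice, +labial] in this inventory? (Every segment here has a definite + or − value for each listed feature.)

ɸ, p

Eliminate segments failing any feature: /ɳ, v, ʁ, d, ŋ, ɡ, n, z, w, ɖ, r, ð, ʐ, m, ɟ, dʒ, ɥ/ are [+voice]; /ts, ʂ, q, tʃ, χ, c/ are [−labial]. The remaining /ɸ, p/ satisfy [−voice], [+labial].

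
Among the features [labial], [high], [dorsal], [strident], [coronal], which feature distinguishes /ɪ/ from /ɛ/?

[high]

/ɪ/ (high front unrounded lax vowel) and /ɛ/ (mid front unrounded lax vowel) agree on [-labial], [+dorsal], [-strident], [-coronal]. They differ on [high] (/ɪ/ [+], /ɛ/ [-]).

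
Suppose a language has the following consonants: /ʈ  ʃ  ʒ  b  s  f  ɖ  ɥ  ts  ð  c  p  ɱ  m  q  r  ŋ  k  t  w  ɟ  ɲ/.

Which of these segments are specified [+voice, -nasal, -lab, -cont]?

The [+voice] segments are /ʒ, b, ɖ, ɥ, ð, ɱ, m, r, ŋ, w, ɟ, ɲ/.
Of those, [-nasal] gives /ʒ, b, ɖ, ɥ, ð, r, w, ɟ/.
Among these, [-labial] gives /ʒ, ɖ, ð, r, ɟ/.
Intersecting with [-continuant] leaves /ɖ, ɟ/.

ɖ, ɟ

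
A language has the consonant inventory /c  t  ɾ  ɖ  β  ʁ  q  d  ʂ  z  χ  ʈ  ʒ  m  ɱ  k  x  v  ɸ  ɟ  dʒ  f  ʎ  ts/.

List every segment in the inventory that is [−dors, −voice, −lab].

Eliminate segments failing any feature: /c, ʁ, q, χ, k, x, ɟ, ʎ/ are [+dorsal]; /ɾ, ɖ, β, d, z, ʒ, m, ɱ, v, dʒ/ are [+voice]; /ɸ, f/ are [+labial]. The remaining /t, ʂ, ʈ, ts/ satisfy [−dorsal], [−voice], [−labial].

t, ʂ, ʈ, ts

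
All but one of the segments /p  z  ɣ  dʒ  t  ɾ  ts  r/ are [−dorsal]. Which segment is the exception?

/ɣ/ is the voiced velar fricative, which is [+dorsal]; the rest — /p, dʒ, z, ts, t, ɾ, r/ — are [−dorsal].

ɣ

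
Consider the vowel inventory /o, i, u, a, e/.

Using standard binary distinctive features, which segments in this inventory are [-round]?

The feature [round] marks segments produced with lip rounding. In this inventory /i, a, e/ lack that property, so they are [-round]; /o, u/ are [+round].

i, a, e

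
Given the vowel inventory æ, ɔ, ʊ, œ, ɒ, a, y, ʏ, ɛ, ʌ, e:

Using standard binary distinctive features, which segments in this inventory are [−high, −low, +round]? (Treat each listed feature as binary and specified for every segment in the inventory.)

ɔ, œ

Eliminate segments failing any feature: /æ, ɒ, a/ are [+low]; /ʊ, y, ʏ/ are [+high]; /ɛ, ʌ, e/ are [−round]. The remaining /ɔ, œ/ satisfy [−high], [−low], [+round].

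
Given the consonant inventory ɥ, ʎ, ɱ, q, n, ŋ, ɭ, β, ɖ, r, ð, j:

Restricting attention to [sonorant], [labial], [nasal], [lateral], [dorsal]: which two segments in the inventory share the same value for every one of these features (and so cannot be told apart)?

/ð/ (voiced dental fricative) and /ɖ/ (voiced retroflex stop) are both [-sonorant], [-labial], [-nasal], [-lateral], [-dorsal], so none of the listed features separates them. (They do differ in [continuant], [anterior] and [distributed], which are not among the given features.) Every other pair in the inventory differs on at least one listed feature.

ð, ɖ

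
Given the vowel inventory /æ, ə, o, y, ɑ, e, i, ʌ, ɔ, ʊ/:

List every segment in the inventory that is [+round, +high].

Among the inventory, the [+round] segments are /o, y, ɔ, ʊ/.
Within that set, [+high] leaves /y, ʊ/.

y, ʊ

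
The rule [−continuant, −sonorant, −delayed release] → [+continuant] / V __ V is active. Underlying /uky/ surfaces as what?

[uxy]

/k/ satisfies [−continuant, −sonorant, −delayed release] and sits in V __ V. The [+continuant] counterpart of the voiceless velar stop is /x/. Other segments in /uky/ either fail the structural description or are not in the environment, so the surface form is [uxy].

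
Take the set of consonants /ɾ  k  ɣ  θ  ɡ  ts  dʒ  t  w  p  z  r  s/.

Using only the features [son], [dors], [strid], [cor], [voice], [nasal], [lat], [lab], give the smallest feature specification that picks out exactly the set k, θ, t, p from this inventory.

[−voice, −strid]

Every target segment is [−voice], [−strident]; each remaining inventory member fails at least one of these. Each conjunct is needed — [−strident] alone would also admit /ɾ, ɣ, ɡ, w, …/; [−voice] alone would also admit /ts, s/ — and no other single listed feature has exactly this extension, so two is the minimum.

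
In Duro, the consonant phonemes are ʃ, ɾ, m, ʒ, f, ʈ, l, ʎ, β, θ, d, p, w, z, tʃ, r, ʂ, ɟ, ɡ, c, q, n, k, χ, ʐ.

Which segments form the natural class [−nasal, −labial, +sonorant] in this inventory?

Checking each segment against [−nasal], [−labial], [+sonorant]: /ɾ/ (alveolar tap), /l/ (alveolar lateral approximant), /ʎ/ (palatal lateral approximant), /r/ (alveolar trill) satisfy every feature; every other segment in the inventory fails at least one.

ɾ, l, ʎ, r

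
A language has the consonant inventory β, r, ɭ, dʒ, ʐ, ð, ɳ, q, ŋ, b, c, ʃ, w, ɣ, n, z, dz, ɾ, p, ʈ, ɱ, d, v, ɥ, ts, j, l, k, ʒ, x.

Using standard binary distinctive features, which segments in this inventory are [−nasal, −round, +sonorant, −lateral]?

r, ɾ, j

First, the [−nasal] segments are /β, r, ɭ, dʒ, ʐ, ð, q, b, c, ʃ, w, ɣ, z, dz, ɾ, p, ʈ, d, v, ɥ, ts, j, l, k, ʒ, x/.
Of those, [−round] gives /β, r, ɭ, dʒ, ʐ, ð, q, b, c, ʃ, ɣ, z, dz, ɾ, p, ʈ, d, v, ts, j, l, k, ʒ, x/.
Intersecting with [+sonorant] gives /r, ɭ, ɾ, j, l/.
Intersecting with [−lateral] leaves /r, ɾ, j/.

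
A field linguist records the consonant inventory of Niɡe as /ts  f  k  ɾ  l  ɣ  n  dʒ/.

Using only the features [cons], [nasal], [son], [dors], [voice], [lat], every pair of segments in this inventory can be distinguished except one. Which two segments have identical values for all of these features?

ts, f

Both /ts/ and /f/ are [+consonantal], [-nasal], [-sonorant], [-dorsal], [-voice], [-lateral]. Since the list omits [continuant], [labial] and [coronal] — which do distinguish the voiceless alveolar affricate from the voiceless labiodental fricative — this pair collapses; all other pairs remain distinct.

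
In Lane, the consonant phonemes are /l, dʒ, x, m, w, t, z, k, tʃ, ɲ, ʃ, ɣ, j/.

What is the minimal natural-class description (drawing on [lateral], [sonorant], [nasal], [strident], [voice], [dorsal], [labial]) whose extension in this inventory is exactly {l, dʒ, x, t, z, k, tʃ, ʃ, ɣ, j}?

/l, dʒ, x, t, z, k, tʃ, ʃ, ɣ, j/ are all [−nasal], [−labial], and no other segment in the inventory matches both values. Dropping any one of them over-generates: [−labial] alone would also admit /ɲ/; [−nasal] alone would also admit /w/. No other single listed feature picks out exactly this set either, so fewer than two features will not do.

[−nasal, −labial]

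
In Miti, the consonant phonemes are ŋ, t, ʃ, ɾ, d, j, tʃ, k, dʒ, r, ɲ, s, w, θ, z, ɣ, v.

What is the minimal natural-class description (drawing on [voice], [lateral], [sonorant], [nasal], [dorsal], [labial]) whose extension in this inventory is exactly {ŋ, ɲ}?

[+nasal]

Every target segment is [+nasal] and no other inventory member is, so one feature is enough.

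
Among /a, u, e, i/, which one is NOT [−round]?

u

Every segment except /u/ is [−round]. /u/ (high back rounded tense vowel) is [+round], so it is the exception.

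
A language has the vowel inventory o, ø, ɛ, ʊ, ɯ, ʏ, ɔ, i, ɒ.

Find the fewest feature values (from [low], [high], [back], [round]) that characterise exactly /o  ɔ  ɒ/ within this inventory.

[−high, +back]

Every target segment is [−high], [+back]; each remaining inventory member fails at least one of these. Each conjunct is needed — [+back] alone would also admit /ʊ, ɯ/; [−high] alone would also admit /ø, ɛ/ — and no other single listed feature has exactly this extension, so two is the minimum.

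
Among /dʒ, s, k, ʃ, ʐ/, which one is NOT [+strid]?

/ʐ, s, ʃ, dʒ/ are all [+strident]; /k/ (voiceless velar stop) is [-strident].

k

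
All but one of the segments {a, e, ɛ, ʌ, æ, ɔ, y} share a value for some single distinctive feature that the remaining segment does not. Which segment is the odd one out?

y

/ɛ, e, æ, ʌ, a, ɔ/ are all [-high], but /y/ (high front rounded tense vowel) is [+high]. No other single segment can be removed to leave a set sharing one feature value that the removed segment lacks, so /y/ is the odd one out.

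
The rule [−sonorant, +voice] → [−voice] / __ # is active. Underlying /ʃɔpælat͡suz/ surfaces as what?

Only the final segment /z/ is both word-final and matches the structural description. It is a voiced alveolar fricative, so [−sonorant, +voice] holds; changing it to [−voice] with all other features held fixed yields /s/ (voiceless alveolar fricative). No other segment meets both the structural description and the environment, so the output is [ʃɔpælat͡sus].

[ʃɔpælat͡sus]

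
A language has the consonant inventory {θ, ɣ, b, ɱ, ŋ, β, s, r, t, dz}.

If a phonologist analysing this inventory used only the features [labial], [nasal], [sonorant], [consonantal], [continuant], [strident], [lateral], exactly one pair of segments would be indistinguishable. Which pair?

ɣ, θ

On the given features, /ɣ/ and /θ/ have an identical profile: [−labial], [−nasal], [−sonorant], [+consonantal], [+continuant], [−strident], [−lateral]. No other two segments in the inventory coincide on all 7 features. (They do differ in [voice], [coronal] and [dorsal], which are not among the given features.)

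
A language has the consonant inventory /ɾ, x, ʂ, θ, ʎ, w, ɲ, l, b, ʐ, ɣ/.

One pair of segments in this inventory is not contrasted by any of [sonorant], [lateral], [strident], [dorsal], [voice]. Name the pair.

ɲ, w

/ɲ/ (palatal nasal) and /w/ (labial-velar glide) are both [+sonorant], [-lateral], [-strident], [+dorsal], [+voice], so none of the listed features separates them. (They do differ in [nasal], [continuant], [labial], [round] and [back], which are not among the given features.) Every other pair in the inventory differs on at least one listed feature.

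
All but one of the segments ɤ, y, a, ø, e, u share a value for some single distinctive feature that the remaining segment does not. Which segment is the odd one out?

[low] groups all but one: /e, y, ø, u, ɤ/ share [-low] while /a/ (low unrounded vowel) alone is [+low]. Removing any other segment would not leave a single-feature class that excludes it.

a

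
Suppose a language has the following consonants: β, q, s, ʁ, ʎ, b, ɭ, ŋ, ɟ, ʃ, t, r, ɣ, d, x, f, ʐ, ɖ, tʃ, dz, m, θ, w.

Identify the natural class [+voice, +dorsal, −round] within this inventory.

The [+voice] segments are /β, ʁ, ʎ, b, ɭ, ŋ, ɟ, r, ɣ, d, ʐ, ɖ, dz, m, w/.
Within that set, [+dorsal] gives /ʁ, ʎ, ŋ, ɟ, ɣ, w/.
Then [−round] leaves /ʁ, ʎ, ŋ, ɟ, ɣ/.

ʁ, ʎ, ŋ, ɟ, ɣ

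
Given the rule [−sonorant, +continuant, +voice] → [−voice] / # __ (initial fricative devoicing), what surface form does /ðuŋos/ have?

/ð/ satisfies [−sonorant, +continuant, +voice] and sits in # __. The [−voice] counterpart of the voiced dental fricative is /θ/. Other segments in /ðuŋos/ either fail the structural description or are not in the environment, so the surface form is [θuŋos].

[θuŋos]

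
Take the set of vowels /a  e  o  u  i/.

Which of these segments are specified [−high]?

a, e, o

The [−high] segments here are /a, e, o/; the remaining /u, i/ are [+high].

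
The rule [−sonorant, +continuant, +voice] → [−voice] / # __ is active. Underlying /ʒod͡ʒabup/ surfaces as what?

[ʃod͡ʒabup]

The only segment in the rule's environment that also matches [−sonorant, +continuant, +voice] is /ʒ/. Applying [−voice] turns the voiced postalveolar fricative into /ʃ/ (voiceless postalveolar fricative), giving [ʃod͡ʒabup].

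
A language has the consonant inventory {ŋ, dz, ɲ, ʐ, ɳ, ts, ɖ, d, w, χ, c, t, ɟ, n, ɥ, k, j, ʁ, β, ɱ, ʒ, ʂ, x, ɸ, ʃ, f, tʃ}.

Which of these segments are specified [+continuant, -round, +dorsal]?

χ, j, ʁ, x

Eliminate segments failing any feature: /ŋ, dz, ɲ, ɳ, ts, ɖ, d, c, t, ɟ, n, k, ɱ, tʃ/ are [-continuant]; /ʐ, β, ʒ, ʂ, ɸ, ʃ, f/ are [-dorsal]; /w, ɥ/ are [+round]. The remaining /χ, j, ʁ, x/ satisfy [+continuant], [-round], [+dorsal].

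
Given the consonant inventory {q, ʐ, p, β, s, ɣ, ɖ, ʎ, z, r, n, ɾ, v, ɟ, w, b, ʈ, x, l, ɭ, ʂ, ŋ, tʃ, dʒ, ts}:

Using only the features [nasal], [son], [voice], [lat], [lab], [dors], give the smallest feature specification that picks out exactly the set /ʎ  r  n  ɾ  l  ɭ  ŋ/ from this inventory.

[+son, −lab]

The class [+sonorant], [−labial] has exactly /ʎ, r, n, ɾ, l, ɭ, ŋ/ as its extension in this inventory. No smaller conjunction from the listed features achieves this: [−labial] alone would also admit /q, ʐ, s, ɣ, …/; [+sonorant] alone would also admit /w/; and checking the remaining single features turns up none with this extension.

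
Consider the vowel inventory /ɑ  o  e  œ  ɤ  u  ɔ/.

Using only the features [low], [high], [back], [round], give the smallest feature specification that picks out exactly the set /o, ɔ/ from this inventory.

The class [-high], [+back], [+round] has exactly /o, ɔ/ as its extension in this inventory. No smaller conjunction from the listed features achieves this: [+back, +round] alone would also admit /u/; [-high, +round] alone would also admit /œ/; [-high, +back] alone would also admit /ɑ, ɤ/; and checking the remaining two-feature bundles turns up none with this extension.

[-high, +back, +round]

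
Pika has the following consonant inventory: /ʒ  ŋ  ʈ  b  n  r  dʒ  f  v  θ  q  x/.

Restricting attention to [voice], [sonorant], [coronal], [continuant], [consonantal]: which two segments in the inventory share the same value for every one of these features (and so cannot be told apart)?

f, x

Both /f/ and /x/ are [-voice], [-sonorant], [-coronal], [+continuant], [+consonantal]. Since the list omits [labial] and [dorsal] — which do distinguish the voiceless labiodental fricative from the voiceless velar fricative — this pair collapses; all other pairs remain distinct.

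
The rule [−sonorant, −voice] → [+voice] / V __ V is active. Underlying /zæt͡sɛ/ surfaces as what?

[zæd͡zɛ]

/t͡s/ satisfies [−sonorant, −voice] and sits in V __ V. The [+voice] counterpart of the voiceless alveolar affricate is /d͡z/. Other segments in /zæt͡sɛ/ either fail the structural description or are not in the environment, so the surface form is [zæd͡zɛ].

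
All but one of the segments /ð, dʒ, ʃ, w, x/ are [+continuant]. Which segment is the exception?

dʒ

/x, w, ð, ʃ/ are all [+continuant]; /dʒ/ (voiced postalveolar affricate) is [-continuant].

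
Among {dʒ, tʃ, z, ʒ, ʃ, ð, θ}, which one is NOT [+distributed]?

/z/ is the voiced alveolar fricative, which is [−distributed]; the rest — /θ, ð, tʃ, ʃ, ʒ, dʒ/ — are [+distributed].

z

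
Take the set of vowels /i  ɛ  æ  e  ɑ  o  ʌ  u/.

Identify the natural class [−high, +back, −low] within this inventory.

Eliminate segments failing any feature: /i, u/ are [+high]; /ɛ, æ, e/ are [−back]; /ɑ/ is [+low]. The remaining /o, ʌ/ satisfy [−high], [+back], [−low].

o, ʌ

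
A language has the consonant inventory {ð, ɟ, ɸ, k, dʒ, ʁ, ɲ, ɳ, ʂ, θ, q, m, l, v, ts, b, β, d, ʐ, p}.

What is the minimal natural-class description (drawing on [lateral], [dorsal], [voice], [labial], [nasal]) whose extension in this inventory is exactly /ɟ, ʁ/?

[+voice, -nasal, +dorsal]

/ɟ, ʁ/ are all [+voice], [-nasal], [+dorsal], and no other segment in the inventory matches all three values. Dropping any one of them over-generates: [-nasal, +dorsal] alone would also admit /k, q/; [+voice, +dorsal] alone would also admit /ɲ/; [+voice, -nasal] alone would also admit /ð, dʒ, l, v, …/. No other combination of two listed features picks out exactly this set either, so fewer than three features will not do.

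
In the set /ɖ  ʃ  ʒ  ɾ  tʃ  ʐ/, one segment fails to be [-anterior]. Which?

ɾ

Every segment except /ɾ/ is [-anterior]. /ɾ/ (alveolar tap) is [+anterior], so it is the exception.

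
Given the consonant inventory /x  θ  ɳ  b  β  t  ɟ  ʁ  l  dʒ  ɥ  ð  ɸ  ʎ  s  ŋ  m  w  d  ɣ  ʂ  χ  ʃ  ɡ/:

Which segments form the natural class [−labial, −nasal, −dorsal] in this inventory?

θ, t, l, dʒ, ð, s, d, ʂ, ʃ

The [−labial] segments are /x, θ, ɳ, t, ɟ, ʁ, l, dʒ, ð, ʎ, s, ŋ, d, ɣ, ʂ, χ, ʃ, ɡ/.
Then [−nasal] gives /x, θ, t, ɟ, ʁ, l, dʒ, ð, ʎ, s, d, ɣ, ʂ, χ, ʃ, ɡ/.
Of those, [−dorsal] leaves /θ, t, l, dʒ, ð, s, d, ʂ, ʃ/.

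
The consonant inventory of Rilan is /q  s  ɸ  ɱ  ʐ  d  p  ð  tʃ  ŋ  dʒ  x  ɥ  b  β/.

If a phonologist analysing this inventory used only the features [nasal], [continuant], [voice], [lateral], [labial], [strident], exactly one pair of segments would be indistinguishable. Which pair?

β, ɥ

/β/ (voiced bilabial fricative) and /ɥ/ (labial-palatal glide) are both [-nasal], [+continuant], [+voice], [-lateral], [+labial], [-strident], so none of the listed features separates them. (They do differ in [sonorant], [round] and [dorsal], which are not among the given features.) Every other pair in the inventory differs on at least one listed feature.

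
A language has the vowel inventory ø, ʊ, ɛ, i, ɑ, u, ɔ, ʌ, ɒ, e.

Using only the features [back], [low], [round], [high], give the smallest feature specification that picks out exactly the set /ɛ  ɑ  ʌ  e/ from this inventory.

[−high, −round]

Every target segment is [−high], [−round]; each remaining inventory member fails at least one of these. Each conjunct is needed — [−round] alone would also admit /i/; [−high] alone would also admit /ø, ɔ, ɒ/ — and no other single listed feature has exactly this extension, so two is the minimum.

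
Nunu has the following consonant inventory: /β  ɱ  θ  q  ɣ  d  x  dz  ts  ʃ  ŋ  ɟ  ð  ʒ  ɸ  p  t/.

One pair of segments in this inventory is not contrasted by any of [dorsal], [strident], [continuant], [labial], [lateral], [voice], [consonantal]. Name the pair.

/ŋ/ (velar nasal) and /ɟ/ (voiced palatal stop) are both [+dorsal], [−strident], [−continuant], [−labial], [−lateral], [+voice], [+consonantal], so none of the listed features separates them. (They do differ in [sonorant], [nasal] and [back], which are not among the given features.) Every other pair in the inventory differs on at least one listed feature.

ŋ, ɟ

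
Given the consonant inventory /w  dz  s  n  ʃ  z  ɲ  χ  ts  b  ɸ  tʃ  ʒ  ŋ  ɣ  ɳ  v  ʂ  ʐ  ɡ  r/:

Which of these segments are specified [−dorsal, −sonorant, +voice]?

Eliminate segments failing any feature: /w, ɲ, χ, ŋ, ɣ, ɡ/ are [+dorsal]; /s, ʃ, ts, ɸ, tʃ, ʂ/ are [−voice]; /n, ɳ, r/ are [+sonorant]. The remaining /dz, z, b, ʒ, v, ʐ/ satisfy [−dorsal], [−sonorant], [+voice].

dz, z, b, ʒ, v, ʐ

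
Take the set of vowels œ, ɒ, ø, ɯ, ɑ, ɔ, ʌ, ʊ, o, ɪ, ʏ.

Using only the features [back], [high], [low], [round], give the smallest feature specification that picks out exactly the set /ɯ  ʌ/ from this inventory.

The class [-low], [+back], [-round] has exactly /ɯ, ʌ/ as its extension in this inventory. No smaller conjunction from the listed features achieves this: [+back, -round] alone would also admit /ɑ/; [-low, -round] alone would also admit /ɪ/; [-low, +back] alone would also admit /ɔ, ʊ, o/; and checking the remaining two-feature bundles turns up none with this extension.

[-low, +back, -round]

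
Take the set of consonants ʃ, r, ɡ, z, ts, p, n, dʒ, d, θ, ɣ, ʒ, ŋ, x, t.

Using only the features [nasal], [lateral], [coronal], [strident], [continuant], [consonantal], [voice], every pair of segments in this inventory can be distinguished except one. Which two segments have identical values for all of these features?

z, ʒ

Both /z/ and /ʒ/ are [−nasal], [−lateral], [+coronal], [+strident], [+continuant], [+consonantal], [+voice]. Since the list omits [anterior] and [distributed] — which do distinguish the voiced alveolar fricative from the voiced postalveolar fricative — this pair collapses; all other pairs remain distinct.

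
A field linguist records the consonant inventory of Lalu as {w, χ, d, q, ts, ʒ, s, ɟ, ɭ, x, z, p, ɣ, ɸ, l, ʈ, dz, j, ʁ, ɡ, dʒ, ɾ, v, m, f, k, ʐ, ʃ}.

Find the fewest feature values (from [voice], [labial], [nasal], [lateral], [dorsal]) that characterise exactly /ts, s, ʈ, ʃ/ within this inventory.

/ts, s, ʈ, ʃ/ are all [-voice], [-labial], [-dorsal], and no other segment in the inventory matches all three values. Dropping any one of them over-generates: [-labial, -dorsal] alone would also admit /d, ʒ, ɭ, z, …/; [-voice, -dorsal] alone would also admit /p, ɸ, f/; [-voice, -labial] alone would also admit /χ, q, x, k/. No other combination of two listed features picks out exactly this set either, so fewer than three features will not do.

[-voice, -labial, -dorsal]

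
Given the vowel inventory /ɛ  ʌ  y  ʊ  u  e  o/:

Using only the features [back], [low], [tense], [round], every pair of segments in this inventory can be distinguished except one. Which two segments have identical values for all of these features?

/o/ (mid back rounded tense vowel) and /u/ (high back rounded tense vowel) are both [+back], [-low], [+tense], [+round], so none of the listed features separates them. (They do differ in [high], which is not among the given features.) Every other pair in the inventory differs on at least one listed feature.

o, u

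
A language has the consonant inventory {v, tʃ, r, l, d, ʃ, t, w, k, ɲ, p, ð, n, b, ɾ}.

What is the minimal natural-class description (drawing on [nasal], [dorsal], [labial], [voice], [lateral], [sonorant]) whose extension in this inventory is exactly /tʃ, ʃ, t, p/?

Every target segment is [-voice], [-dorsal]; each remaining inventory member fails at least one of these. Each conjunct is needed — [-dorsal] alone would also admit /v, r, l, d, …/; [-voice] alone would also admit /k/ — and no other single listed feature has exactly this extension, so two is the minimum.

[-voice, -dorsal]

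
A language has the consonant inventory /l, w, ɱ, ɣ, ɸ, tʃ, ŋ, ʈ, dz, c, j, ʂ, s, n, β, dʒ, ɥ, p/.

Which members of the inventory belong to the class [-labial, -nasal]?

l, ɣ, tʃ, ʈ, dz, c, j, ʂ, s, dʒ

Checking each segment against [-labial], [-nasal]: /l/ (alveolar lateral approximant), /ɣ/ (voiced velar fricative), /tʃ/ (voiceless postalveolar affricate), /ʈ/ (voiceless retroflex stop), /dz/ (voiced alveolar affricate), /c/ (voiceless palatal stop), among others, satisfy every feature; every other segment in the inventory fails at least one.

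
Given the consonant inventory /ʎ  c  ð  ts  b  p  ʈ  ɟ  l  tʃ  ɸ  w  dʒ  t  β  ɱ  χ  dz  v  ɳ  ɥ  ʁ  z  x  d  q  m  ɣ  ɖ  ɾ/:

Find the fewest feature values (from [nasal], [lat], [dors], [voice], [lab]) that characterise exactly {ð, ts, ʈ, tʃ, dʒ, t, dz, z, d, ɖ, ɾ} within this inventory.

[−nasal, −lat, −lab, −dors]

Every target segment is [−nasal], [−lateral], [−labial], [−dorsal]; each remaining inventory member fails at least one of these. Each conjunct is needed — [−lateral, −labial, −dorsal] alone would also admit /ɳ/; [−nasal, −labial, −dorsal] alone would also admit /l/; [−nasal, −lateral, −dorsal] alone would also admit /b, p, ɸ, β, …/; [−nasal, −lateral, −labial] alone would also admit /c, ɟ, χ, ʁ, …/ — and no other combination of three listed features has exactly this extension, so four is the minimum.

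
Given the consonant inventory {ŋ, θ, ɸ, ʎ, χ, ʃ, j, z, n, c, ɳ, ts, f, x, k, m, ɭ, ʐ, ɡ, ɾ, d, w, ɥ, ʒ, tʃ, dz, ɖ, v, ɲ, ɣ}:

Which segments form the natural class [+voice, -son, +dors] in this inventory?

ɡ, ɣ

Eliminate segments failing any feature: /ŋ, ʎ, j, n, ɳ, m, ɭ, ɾ, w, ɥ, ɲ/ are [+sonorant]; /θ, ɸ, χ, ʃ, c, ts, f, x, k, tʃ/ are [-voice]; /z, ʐ, d, ʒ, dz, ɖ, v/ are [-dorsal]. The remaining /ɡ, ɣ/ satisfy [+voice], [-sonorant], [+dorsal].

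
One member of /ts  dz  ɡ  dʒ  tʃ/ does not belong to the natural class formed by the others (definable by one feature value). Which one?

ɡ

/ts, dʒ, dz, tʃ/ are all [+delayed release], but /ɡ/ (voiced velar stop) is [−delayed release]. No other single segment can be removed to leave a set sharing one feature value that the removed segment lacks, so /ɡ/ is the odd one out.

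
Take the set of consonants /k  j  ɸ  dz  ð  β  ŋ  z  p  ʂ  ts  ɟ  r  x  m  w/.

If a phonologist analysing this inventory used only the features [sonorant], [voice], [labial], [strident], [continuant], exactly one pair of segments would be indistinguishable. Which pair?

Both /j/ and /r/ are [+sonorant], [+voice], [−labial], [−strident], [+continuant]. Since the list omits [dorsal] — which does distinguish the palatal glide from the alveolar trill — this pair collapses; all other pairs remain distinct.

j, r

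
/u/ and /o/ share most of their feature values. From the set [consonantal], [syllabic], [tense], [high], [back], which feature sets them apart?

The two segments share [-consonantal], [+syllabic], [+tense], [+back]. The only feature from the list on which they differ: /u/ is [+high] while /o/ is [-high].

[high]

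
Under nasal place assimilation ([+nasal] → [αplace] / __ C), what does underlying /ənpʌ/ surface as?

The only nasal preceding a consonant is /n/ before /p/. /p/ is [+labial], so /n/ → /m/, giving [əmpʌ].

[əmpʌ]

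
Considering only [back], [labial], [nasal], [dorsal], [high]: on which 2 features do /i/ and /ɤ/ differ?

/i/ is the high front unrounded tense vowel and /ɤ/ is the mid back unrounded tense vowel. Both are [−labial], [−nasal], [+dorsal]. /i/ is [+high] while /ɤ/ is [−high]; /i/ is [−back] while /ɤ/ is [+back], so the distinguishing features are [high], [back].

[high], [back]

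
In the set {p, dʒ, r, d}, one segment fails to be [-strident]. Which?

Every segment except /dʒ/ is [-strident]. /dʒ/ (voiced postalveolar affricate) is [+strident], so it is the exception.

dʒ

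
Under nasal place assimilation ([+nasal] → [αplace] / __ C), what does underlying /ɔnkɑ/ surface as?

[ɔŋkɑ]

In /ɔnkɑ/, the nasal /n/ precedes /k/, which is [+dorsal]. The nasal assimilates in place, becoming the [+dorsal] nasal /ŋ/. The surface form is [ɔŋkɑ].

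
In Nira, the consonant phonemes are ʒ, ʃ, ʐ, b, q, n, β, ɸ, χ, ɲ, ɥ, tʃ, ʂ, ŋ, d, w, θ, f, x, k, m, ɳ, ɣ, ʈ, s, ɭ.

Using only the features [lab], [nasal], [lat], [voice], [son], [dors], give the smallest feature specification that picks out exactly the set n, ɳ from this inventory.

[+nasal, −lab, −dors]

/n, ɳ/ are all [+nasal], [−labial], [−dorsal], and no other segment in the inventory matches all three values. Dropping any one of them over-generates: [−labial, −dorsal] alone would also admit /ʒ, ʃ, ʐ, tʃ, …/; [+nasal, −dorsal] alone would also admit /m/; [+nasal, −labial] alone would also admit /ɲ, ŋ/. No other combination of two listed features picks out exactly this set either, so fewer than three features will not do.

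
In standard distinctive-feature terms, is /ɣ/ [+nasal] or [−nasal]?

[−nasal]

/ɣ/ is the voiced velar fricative. The feature [nasal] marks segments produced with velum lowered (airflow through the nose); /ɣ/ lacks this property, so it is [−nasal].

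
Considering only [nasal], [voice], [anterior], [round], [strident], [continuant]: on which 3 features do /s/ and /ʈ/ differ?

[continuant], [strident], [anterior]

/s/ is the voiceless alveolar fricative and /ʈ/ is the voiceless retroflex stop. Both are [-nasal], [-voice], [-round]. /s/ is [+continuant] while /ʈ/ is [-continuant]; /s/ is [+strident] while /ʈ/ is [-strident]; /s/ is [+anterior] while /ʈ/ is [-anterior], so the distinguishing features are [continuant], [strident], [anterior].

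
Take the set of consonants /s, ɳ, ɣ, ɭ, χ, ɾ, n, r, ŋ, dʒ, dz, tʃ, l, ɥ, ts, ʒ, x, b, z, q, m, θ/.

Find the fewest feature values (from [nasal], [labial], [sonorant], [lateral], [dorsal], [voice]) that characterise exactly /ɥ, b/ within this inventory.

[-nasal, +labial]

/ɥ, b/ are all [-nasal], [+labial], and no other segment in the inventory matches both values. Dropping any one of them over-generates: [+labial] alone would also admit /m/; [-nasal] alone would also admit /s, ɣ, ɭ, χ, …/. No other single listed feature picks out exactly this set either, so fewer than two features will not do.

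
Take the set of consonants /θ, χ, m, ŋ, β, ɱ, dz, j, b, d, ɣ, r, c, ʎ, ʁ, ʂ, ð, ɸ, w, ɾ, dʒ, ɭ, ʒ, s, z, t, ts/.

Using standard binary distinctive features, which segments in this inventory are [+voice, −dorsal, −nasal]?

Eliminate segments failing any feature: /θ, χ, c, ʂ, ɸ, s, t, ts/ are [−voice]; /m, ɱ/ are [+nasal]; /ŋ, j, ɣ, ʎ, ʁ, w/ are [+dorsal]. The remaining /β, dz, b, d, r, ð, ɾ, dʒ, ɭ, ʒ, z/ satisfy [+voice], [−dorsal], [−nasal].

β, dz, b, d, r, ð, ɾ, dʒ, ɭ, ʒ, z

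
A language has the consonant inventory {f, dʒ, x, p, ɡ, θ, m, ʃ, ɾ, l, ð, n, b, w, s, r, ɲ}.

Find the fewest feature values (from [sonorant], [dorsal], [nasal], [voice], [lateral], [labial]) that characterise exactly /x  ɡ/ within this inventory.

The class [−sonorant], [+dorsal] has exactly /x, ɡ/ as its extension in this inventory. No smaller conjunction from the listed features achieves this: [+dorsal] alone would also admit /w, ɲ/; [−sonorant] alone would also admit /f, dʒ, p, θ, …/; and checking the remaining single features turns up none with this extension.

[−sonorant, +dorsal]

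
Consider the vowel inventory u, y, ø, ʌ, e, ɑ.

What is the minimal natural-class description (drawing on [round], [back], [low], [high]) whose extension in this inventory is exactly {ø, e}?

[-high, -back]

The class [-high], [-back] has exactly /ø, e/ as its extension in this inventory. No smaller conjunction from the listed features achieves this: [-back] alone would also admit /y/; [-high] alone would also admit /ʌ, ɑ/; and checking the remaining single features turns up none with this extension.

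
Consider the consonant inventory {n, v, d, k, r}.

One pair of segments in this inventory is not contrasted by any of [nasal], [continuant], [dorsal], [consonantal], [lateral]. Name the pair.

v, r

/v/ (voiced labiodental fricative) and /r/ (alveolar trill) are both [-nasal], [+continuant], [-dorsal], [+consonantal], [-lateral], so none of the listed features separates them. (They do differ in [sonorant], [labial] and [coronal], which are not among the given features.) Every other pair in the inventory differs on at least one listed feature.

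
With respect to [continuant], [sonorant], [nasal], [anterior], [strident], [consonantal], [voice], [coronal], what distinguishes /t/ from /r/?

[sonorant], [voice], [continuant]

/t/ (voiceless alveolar stop) and /r/ (alveolar trill) agree on [-nasal], [+anterior], [-strident], [+consonantal], [+coronal]. They differ on [sonorant] (/t/ [-], /r/ [+]), [voice] (/t/ [-], /r/ [+]), [continuant] (/t/ [-], /r/ [+]).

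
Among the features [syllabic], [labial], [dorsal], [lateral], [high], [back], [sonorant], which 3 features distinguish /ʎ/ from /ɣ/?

/ʎ/ (palatal lateral approximant) and /ɣ/ (voiced velar fricative) agree on [−syllabic], [−labial], [+dorsal], [+high]. They differ on [sonorant] (/ʎ/ [+], /ɣ/ [−]), [lateral] (/ʎ/ [+], /ɣ/ [−]), [back] (/ʎ/ [−], /ɣ/ [+]).

[sonorant], [lateral], [back]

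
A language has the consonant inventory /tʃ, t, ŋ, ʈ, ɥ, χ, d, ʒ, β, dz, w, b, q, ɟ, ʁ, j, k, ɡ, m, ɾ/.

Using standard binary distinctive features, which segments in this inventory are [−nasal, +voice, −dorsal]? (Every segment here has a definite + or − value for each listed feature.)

Eliminate segments failing any feature: /tʃ, t, ʈ, χ, q, k/ are [−voice]; /ŋ, m/ are [+nasal]; /ɥ, w, ɟ, ʁ, j, ɡ/ are [+dorsal]. The remaining /d, ʒ, β, dz, b, ɾ/ satisfy [−nasal], [+voice], [−dorsal].

d, ʒ, β, dz, b, ɾ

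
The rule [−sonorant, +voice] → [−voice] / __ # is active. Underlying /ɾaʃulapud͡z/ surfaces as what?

/d͡z/ satisfies [−sonorant, +voice] and sits in __ #. The [−voice] counterpart of the voiced alveolar affricate is /t͡s/. Other segments in /ɾaʃulapud͡z/ either fail the structural description or are not in the environment, so the surface form is [ɾaʃulaput͡s].

[ɾaʃulaput͡s]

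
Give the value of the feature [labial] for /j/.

[-labial]

As the palatal glide, /j/ is [-labial].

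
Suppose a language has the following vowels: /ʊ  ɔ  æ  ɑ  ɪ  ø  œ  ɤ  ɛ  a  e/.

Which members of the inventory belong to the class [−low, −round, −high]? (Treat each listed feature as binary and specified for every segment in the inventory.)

ɤ, ɛ, e

Checking each segment against [−low], [−round], [−high]: /ɤ/ (mid back unrounded tense vowel), /ɛ/ (mid front unrounded lax vowel), /e/ (mid front unrounded tense vowel) satisfy every feature; every other segment in the inventory fails at least one.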